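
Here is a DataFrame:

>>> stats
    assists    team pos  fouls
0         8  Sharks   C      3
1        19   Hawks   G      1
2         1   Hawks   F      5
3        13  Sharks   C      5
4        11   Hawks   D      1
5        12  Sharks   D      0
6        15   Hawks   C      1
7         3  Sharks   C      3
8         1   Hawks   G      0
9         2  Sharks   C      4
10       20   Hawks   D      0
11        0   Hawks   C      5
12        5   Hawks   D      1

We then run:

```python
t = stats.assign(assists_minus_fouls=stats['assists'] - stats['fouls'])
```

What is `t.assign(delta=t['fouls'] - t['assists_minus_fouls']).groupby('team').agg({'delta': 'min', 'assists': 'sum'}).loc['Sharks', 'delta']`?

-12

add column assists_minus_fouls = stats['assists'] - stats['fouls']:
    assists    team pos  fouls  assists_minus_fouls
0         8  Sharks   C      3                    5
1        19   Hawks   G      1                   18
2         1   Hawks   F      5                   -4
3        13  Sharks   C      5                    8
4        11   Hawks   D      1                   10
5        12  Sharks   D      0                   12
6        15   Hawks   C      1                   14
7         3  Sharks   C      3                    0
8         1   Hawks   G      0                    1
9         2  Sharks   C      4                   -2
10       20   Hawks   D      0                   20
11        0   Hawks   C      5                   -5
12        5   Hawks   D      1                    4
add column delta = t['fouls'] - t['assists_minus_fouls']:
    assists    team pos  fouls  assists_minus_fouls  delta
0         8  Sharks   C      3                    5     -2
1        19   Hawks   G      1                   18    -17
2         1   Hawks   F      5                   -4      9
3        13  Sharks   C      5                    8     -3
4        11   Hawks   D      1                   10     -9
5        12  Sharks   D      0                   12    -12
6        15   Hawks   C      1                   14    -13
7         3  Sharks   C      3                    0      3
8         1   Hawks   G      0                    1     -1
9         2  Sharks   C      4                   -2      6
10       20   Hawks   D      0                   20    -20
11        0   Hawks   C      5                   -5     10
12        5   Hawks   D      1                    4     -3
group by team: min(delta), sum(assists):
        delta  assists
team                  
Hawks     -20       72
Sharks    -12       38
Hence -12.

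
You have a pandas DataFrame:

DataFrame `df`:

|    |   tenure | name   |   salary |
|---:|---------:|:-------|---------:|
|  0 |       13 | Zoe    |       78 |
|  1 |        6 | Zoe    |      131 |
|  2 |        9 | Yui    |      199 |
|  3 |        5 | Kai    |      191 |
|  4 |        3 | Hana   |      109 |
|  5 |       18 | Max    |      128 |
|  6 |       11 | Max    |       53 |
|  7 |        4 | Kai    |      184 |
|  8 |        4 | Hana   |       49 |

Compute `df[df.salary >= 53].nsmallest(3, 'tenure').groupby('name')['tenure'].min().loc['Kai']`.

filter rows where salary >= 53:
   tenure  name  salary
0      13   Zoe      78
1       6   Zoe     131
2       9   Yui     199
3       5   Kai     191
4       3  Hana     109
5      18   Max     128
6      11   Max      53
7       4   Kai     184
take 3 rows with smallest tenure:
   tenure  name  salary
4       3  Hana     109
7       4   Kai     184
3       5   Kai     191
group by name, min of tenure:
name
Hana    3
Kai     4
Name: tenure, dtype: int64
Reading off the value at index 'Kai', we get 4.

4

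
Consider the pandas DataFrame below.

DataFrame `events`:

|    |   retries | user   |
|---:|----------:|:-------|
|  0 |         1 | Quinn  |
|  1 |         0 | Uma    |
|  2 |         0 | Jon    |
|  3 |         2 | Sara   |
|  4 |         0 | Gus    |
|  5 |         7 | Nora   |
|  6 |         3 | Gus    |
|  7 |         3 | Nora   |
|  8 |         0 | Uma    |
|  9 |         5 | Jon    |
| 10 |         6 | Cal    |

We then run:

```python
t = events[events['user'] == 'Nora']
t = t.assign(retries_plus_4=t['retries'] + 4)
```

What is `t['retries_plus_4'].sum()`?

filter rows where user == 'Nora':
   retries  user
5        7  Nora
7        3  Nora
add column retries_plus_4 = t['retries'] + 4:
   retries  user  retries_plus_4
5        7  Nora              11
7        3  Nora               7
So sum() = 18.

18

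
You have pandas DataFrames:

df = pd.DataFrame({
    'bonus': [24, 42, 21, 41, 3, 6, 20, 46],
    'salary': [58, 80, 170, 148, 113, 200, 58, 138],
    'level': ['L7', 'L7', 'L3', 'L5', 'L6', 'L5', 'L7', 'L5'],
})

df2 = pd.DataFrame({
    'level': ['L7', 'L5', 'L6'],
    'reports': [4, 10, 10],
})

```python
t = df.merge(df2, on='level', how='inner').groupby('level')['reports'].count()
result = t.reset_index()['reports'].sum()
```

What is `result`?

7

merge on 'level' (how='inner') → 7 rows:
   bonus  salary level  reports
0     24      58    L7        4
1     42      80    L7        4
2     41     148    L5       10
3      3     113    L6       10
4      6     200    L5       10
5     20      58    L7        4
6     46     138    L5       10
group by level, count of reports:
level
L5    3
L6    1
L7    3
Name: reports, dtype: int64
reset_index():
  level  reports
0    L5        3
1    L6        1
2    L7        3
sum of column 'reports' → 7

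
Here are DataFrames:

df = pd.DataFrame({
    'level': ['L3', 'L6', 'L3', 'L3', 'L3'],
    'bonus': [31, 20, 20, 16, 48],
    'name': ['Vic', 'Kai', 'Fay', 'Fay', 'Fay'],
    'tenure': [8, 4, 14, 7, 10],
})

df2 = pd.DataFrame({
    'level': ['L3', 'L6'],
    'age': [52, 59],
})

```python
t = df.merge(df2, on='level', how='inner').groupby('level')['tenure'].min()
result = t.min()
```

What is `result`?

4

merge on 'level' (how='inner') → 5 rows:
  level  bonus name  tenure  age
0    L3     31  Vic       8   52
1    L6     20  Kai       4   59
2    L3     20  Fay      14   52
3    L3     16  Fay       7   52
4    L3     48  Fay      10   52
group by level, min of tenure:
level
L3    7
L6    4
Name: tenure, dtype: int64
So min() = 4.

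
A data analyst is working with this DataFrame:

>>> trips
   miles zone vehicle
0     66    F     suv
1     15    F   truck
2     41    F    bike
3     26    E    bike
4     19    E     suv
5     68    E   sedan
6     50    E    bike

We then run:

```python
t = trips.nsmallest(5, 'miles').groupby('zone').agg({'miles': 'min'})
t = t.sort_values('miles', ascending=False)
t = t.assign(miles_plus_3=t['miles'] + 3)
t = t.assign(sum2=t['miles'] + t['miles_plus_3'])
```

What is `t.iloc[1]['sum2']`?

33

take 5 rows with smallest miles:
   miles zone vehicle
1     15    F   truck
4     19    E     suv
3     26    E    bike
2     41    F    bike
6     50    E    bike
group by zone, min of miles:
      miles
zone       
E        19
F        15
sort by miles descending:
      miles
zone       
E        19
F        15
add column miles_plus_3 = t['miles'] + 3:
      miles  miles_plus_3
zone                     
E        19            22
F        15            18
add column sum2 = t['miles'] + t['miles_plus_3']:
      miles  miles_plus_3  sum2
zone                           
E        19            22    41
F        15            18    33
So iloc[1]['sum2'] = 33.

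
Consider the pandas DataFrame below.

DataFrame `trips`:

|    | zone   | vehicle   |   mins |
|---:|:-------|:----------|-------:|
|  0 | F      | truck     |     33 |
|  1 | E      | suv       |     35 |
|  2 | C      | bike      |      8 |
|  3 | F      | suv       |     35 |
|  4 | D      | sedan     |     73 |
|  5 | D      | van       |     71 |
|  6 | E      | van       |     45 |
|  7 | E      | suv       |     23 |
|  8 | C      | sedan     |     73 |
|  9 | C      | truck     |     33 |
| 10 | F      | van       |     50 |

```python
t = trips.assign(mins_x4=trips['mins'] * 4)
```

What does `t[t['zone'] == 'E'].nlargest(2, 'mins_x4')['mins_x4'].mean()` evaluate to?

add column mins_x4 = trips['mins'] * 4:
   zone vehicle  mins  mins_x4
0     F   truck    33      132
1     E     suv    35      140
2     C    bike     8       32
3     F     suv    35      140
4     D   sedan    73      292
5     D     van    71      284
6     E     van    45      180
7     E     suv    23       92
8     C   sedan    73      292
9     C   truck    33      132
10    F     van    50      200
filter rows where zone == 'E':
  zone vehicle  mins  mins_x4
1    E     suv    35      140
6    E     van    45      180
7    E     suv    23       92
take 2 rows with largest mins_x4:
  zone vehicle  mins  mins_x4
6    E     van    45      180
1    E     suv    35      140

160.0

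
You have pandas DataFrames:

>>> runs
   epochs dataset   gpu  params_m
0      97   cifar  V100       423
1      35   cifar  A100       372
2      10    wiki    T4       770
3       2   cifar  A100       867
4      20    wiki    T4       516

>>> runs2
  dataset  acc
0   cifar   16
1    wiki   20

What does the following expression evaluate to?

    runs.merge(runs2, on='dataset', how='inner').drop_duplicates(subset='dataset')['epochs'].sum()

107

merge on 'dataset' (how='inner') → 5 rows:
   epochs dataset   gpu  params_m  acc
0      97   cifar  V100       423   16
1      35   cifar  A100       372   16
2      10    wiki    T4       770   20
3       2   cifar  A100       867   16
4      20    wiki    T4       516   20
drop duplicate dataset (keep=first):
   epochs dataset   gpu  params_m  acc
0      97   cifar  V100       423   16
2      10    wiki    T4       770   20
Then the sum of column 'epochs': 107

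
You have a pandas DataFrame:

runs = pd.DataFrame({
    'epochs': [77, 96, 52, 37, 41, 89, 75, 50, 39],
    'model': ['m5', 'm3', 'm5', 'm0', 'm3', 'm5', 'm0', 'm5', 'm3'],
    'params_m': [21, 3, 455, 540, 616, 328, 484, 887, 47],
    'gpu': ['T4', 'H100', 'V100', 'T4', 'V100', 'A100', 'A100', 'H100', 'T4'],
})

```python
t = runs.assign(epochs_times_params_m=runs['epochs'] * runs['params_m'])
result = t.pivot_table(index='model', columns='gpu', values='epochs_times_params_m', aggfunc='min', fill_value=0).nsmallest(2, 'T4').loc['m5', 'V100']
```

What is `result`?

23660

add column epochs_times_params_m = runs['epochs'] * runs['params_m']:
   epochs model  params_m   gpu  epochs_times_params_m
0      77    m5        21    T4                   1617
1      96    m3         3  H100                    288
2      52    m5       455  V100                  23660
3      37    m0       540    T4                  19980
4      41    m3       616  V100                  25256
5      89    m5       328  A100                  29192
6      75    m0       484  A100                  36300
7      50    m5       887  H100                  44350
8      39    m3        47    T4                   1833
pivot: rows=model, cols=gpu, min(epochs_times_params_m):
gpu     A100   H100     T4   V100
model                            
m0     36300      0  19980      0
m3         0    288   1833  25256
m5     29192  44350   1617  23660
take 2 rows with smallest T4:
gpu     A100   H100    T4   V100
model                           
m5     29192  44350  1617  23660
m3         0    288  1833  25256
So loc['m5', 'V100'] = 23660.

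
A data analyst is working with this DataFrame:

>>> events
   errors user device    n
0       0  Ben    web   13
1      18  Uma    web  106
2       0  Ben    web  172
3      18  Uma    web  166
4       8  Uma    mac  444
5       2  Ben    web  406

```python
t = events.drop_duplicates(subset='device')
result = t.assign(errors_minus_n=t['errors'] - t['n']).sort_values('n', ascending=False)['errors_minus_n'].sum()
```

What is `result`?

drop duplicate device (keep=first):
   errors user device    n
0       0  Ben    web   13
4       8  Uma    mac  444
add column errors_minus_n = t['errors'] - t['n']:
   errors user device    n  errors_minus_n
0       0  Ben    web   13             -13
4       8  Uma    mac  444            -436
sort by n descending:
   errors user device    n  errors_minus_n
4       8  Uma    mac  444            -436
0       0  Ben    web   13             -13
sum of column 'errors_minus_n' → -449

-449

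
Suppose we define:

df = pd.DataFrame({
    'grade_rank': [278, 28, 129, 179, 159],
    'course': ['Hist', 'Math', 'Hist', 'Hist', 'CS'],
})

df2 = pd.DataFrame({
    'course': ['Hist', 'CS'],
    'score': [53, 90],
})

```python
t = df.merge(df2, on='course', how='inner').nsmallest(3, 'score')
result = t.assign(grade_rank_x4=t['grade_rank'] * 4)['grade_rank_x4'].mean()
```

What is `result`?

781.333333333

merge on 'course' (how='inner') → 4 rows:
   grade_rank course  score
0         278   Hist     53
1         129   Hist     53
2         179   Hist     53
3         159     CS     90
take 3 rows with smallest score:
   grade_rank course  score
0         278   Hist     53
1         129   Hist     53
2         179   Hist     53
add column grade_rank_x4 = t['grade_rank'] * 4:
   grade_rank course  score  grade_rank_x4
0         278   Hist     53           1112
1         129   Hist     53            516
2         179   Hist     53            716
The mean of column 'grade_rank_x4' is 781.333333333.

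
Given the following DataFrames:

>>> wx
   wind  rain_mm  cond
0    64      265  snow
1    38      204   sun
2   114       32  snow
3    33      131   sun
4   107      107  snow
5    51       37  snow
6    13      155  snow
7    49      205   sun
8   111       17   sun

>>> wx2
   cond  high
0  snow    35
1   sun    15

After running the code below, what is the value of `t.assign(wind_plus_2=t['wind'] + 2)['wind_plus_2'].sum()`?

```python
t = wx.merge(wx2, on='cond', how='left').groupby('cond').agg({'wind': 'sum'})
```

merge on 'cond' (how='left') → 9 rows:
   wind  rain_mm  cond  high
0    64      265  snow    35
1    38      204   sun    15
2   114       32  snow    35
3    33      131   sun    15
4   107      107  snow    35
5    51       37  snow    35
6    13      155  snow    35
7    49      205   sun    15
8   111       17   sun    15
group by cond, sum of wind:
      wind
cond      
snow   349
sun    231
add column wind_plus_2 = t['wind'] + 2:
      wind  wind_plus_2
cond                   
snow   349          351
sun    231          233

584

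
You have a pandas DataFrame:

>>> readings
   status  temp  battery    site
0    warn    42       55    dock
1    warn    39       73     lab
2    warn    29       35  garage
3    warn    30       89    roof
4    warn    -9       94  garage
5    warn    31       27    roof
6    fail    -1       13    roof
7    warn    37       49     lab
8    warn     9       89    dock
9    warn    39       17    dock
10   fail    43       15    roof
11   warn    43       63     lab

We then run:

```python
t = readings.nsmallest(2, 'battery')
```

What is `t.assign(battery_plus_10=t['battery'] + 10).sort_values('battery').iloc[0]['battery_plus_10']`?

take 2 rows with smallest battery:
   status  temp  battery  site
6    fail    -1       13  roof
10   fail    43       15  roof
add column battery_plus_10 = t['battery'] + 10:
   status  temp  battery  site  battery_plus_10
6    fail    -1       13  roof               23
10   fail    43       15  roof               25
sort by battery:
   status  temp  battery  site  battery_plus_10
6    fail    -1       13  roof               23
10   fail    43       15  roof               25

23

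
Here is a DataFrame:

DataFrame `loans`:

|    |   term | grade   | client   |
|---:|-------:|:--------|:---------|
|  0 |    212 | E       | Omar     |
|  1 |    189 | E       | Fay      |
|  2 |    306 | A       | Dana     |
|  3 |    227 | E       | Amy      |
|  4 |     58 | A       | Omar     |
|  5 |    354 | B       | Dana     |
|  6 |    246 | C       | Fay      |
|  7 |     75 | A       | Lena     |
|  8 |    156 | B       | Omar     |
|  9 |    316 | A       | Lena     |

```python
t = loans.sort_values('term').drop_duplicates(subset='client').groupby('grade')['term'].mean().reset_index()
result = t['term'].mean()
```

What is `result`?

177.166666667

sort by term:
   term grade client
4    58     A   Omar
7    75     A   Lena
8   156     B   Omar
1   189     E    Fay
0   212     E   Omar
3   227     E    Amy
6   246     C    Fay
2   306     A   Dana
9   316     A   Lena
5   354     B   Dana
drop duplicate client (keep=first):
   term grade client
4    58     A   Omar
7    75     A   Lena
1   189     E    Fay
3   227     E    Amy
2   306     A   Dana
group by grade, mean of term:
grade
A    146.333333
E    208.000000
Name: term, dtype: float64
reset_index():
  grade        term
0     A  146.333333
1     E  208.000000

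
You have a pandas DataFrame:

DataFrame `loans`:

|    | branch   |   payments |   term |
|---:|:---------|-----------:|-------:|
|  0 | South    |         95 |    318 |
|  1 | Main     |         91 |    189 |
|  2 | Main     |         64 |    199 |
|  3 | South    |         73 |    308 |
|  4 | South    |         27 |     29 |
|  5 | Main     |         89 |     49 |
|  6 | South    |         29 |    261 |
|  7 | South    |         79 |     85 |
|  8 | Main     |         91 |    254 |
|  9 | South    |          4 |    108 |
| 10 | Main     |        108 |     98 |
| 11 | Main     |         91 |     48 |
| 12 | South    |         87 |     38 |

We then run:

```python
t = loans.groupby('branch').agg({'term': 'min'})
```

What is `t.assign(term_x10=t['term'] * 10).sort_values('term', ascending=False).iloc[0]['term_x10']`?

480

group by branch, min of term:
        term
branch      
Main      48
South     29
add column term_x10 = t['term'] * 10:
        term  term_x10
branch                
Main      48       480
South     29       290
sort by term descending:
        term  term_x10
branch                
Main      48       480
South     29       290
Then the value at position 0, column 'term_x10': 480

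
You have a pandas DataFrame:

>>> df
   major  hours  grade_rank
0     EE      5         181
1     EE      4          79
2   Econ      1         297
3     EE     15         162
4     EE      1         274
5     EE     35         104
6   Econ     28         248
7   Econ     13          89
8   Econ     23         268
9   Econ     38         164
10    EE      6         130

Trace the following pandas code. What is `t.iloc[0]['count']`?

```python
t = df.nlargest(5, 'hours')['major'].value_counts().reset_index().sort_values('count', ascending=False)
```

3

take 5 rows with largest hours:
  major  hours  grade_rank
9  Econ     38         164
5    EE     35         104
6  Econ     28         248
8  Econ     23         268
3    EE     15         162
value_counts of major:
major
Econ    3
EE      2
Name: count, dtype: int64
reset_index():
  major  count
0  Econ      3
1    EE      2
sort by count descending:
  major  count
0  Econ      3
1    EE      2
Reading off the value at position 0, column 'count', we get 3.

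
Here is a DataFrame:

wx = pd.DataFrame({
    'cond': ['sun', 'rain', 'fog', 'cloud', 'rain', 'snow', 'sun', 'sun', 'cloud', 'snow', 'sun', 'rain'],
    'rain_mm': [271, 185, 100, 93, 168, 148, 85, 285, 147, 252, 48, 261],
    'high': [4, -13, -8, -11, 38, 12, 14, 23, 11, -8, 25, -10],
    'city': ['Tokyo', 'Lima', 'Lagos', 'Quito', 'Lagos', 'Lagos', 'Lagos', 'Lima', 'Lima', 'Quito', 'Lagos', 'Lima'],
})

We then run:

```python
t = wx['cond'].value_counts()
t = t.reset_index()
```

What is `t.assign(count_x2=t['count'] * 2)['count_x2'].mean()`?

value_counts of cond:
cond
sun      4
rain     3
cloud    2
snow     2
fog      1
Name: count, dtype: int64
reset_index():
    cond  count
0    sun      4
1   rain      3
2  cloud      2
3   snow      2
4    fog      1
add column count_x2 = t['count'] * 2:
    cond  count  count_x2
0    sun      4         8
1   rain      3         6
2  cloud      2         4
3   snow      2         4
4    fog      1         2

4.8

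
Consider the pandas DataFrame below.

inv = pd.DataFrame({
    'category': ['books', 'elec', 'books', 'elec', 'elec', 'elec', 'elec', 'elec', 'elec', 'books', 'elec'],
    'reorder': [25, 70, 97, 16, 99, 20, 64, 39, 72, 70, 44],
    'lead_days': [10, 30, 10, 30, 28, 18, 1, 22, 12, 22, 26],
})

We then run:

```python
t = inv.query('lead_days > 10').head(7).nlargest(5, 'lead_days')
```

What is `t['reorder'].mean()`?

58.8

filter rows where lead_days > 10:
   category  reorder  lead_days
1      elec       70         30
3      elec       16         30
4      elec       99         28
5      elec       20         18
7      elec       39         22
8      elec       72         12
9     books       70         22
10     elec       44         26
take first 7 rows:
  category  reorder  lead_days
1     elec       70         30
3     elec       16         30
4     elec       99         28
5     elec       20         18
7     elec       39         22
8     elec       72         12
9    books       70         22
take 5 rows with largest lead_days:
  category  reorder  lead_days
1     elec       70         30
3     elec       16         30
4     elec       99         28
7     elec       39         22
9    books       70         22
Taking the mean of column 'reorder' gives 58.8.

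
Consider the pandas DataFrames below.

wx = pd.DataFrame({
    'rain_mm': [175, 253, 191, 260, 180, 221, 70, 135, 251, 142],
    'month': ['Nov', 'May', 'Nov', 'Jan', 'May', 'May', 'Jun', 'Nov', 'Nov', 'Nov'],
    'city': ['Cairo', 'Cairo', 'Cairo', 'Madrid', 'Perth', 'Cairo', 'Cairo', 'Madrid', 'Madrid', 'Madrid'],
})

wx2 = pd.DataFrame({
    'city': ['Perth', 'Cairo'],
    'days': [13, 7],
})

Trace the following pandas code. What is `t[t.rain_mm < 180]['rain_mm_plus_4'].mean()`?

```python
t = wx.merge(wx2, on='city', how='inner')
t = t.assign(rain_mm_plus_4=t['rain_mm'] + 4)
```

126.5

merge on 'city' (how='inner') → 6 rows:
   rain_mm month   city  days
0      175   Nov  Cairo     7
1      253   May  Cairo     7
2      191   Nov  Cairo     7
3      180   May  Perth    13
4      221   May  Cairo     7
5       70   Jun  Cairo     7
add column rain_mm_plus_4 = t['rain_mm'] + 4:
   rain_mm month   city  days  rain_mm_plus_4
0      175   Nov  Cairo     7             179
1      253   May  Cairo     7             257
2      191   Nov  Cairo     7             195
3      180   May  Perth    13             184
4      221   May  Cairo     7             225
5       70   Jun  Cairo     7              74
filter rows where rain_mm < 180:
   rain_mm month   city  days  rain_mm_plus_4
0      175   Nov  Cairo     7             179
5       70   Jun  Cairo     7              74
mean of column 'rain_mm_plus_4' → 126.5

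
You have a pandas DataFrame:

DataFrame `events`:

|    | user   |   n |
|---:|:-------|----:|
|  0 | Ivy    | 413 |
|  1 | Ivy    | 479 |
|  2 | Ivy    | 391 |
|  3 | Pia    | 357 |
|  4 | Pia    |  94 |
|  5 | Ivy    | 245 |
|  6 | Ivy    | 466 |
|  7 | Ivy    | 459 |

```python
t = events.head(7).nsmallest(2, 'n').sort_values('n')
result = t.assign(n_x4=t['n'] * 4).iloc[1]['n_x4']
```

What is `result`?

take first 7 rows:
  user    n
0  Ivy  413
1  Ivy  479
2  Ivy  391
3  Pia  357
4  Pia   94
5  Ivy  245
6  Ivy  466
take 2 rows with smallest n:
  user    n
4  Pia   94
5  Ivy  245
sort by n:
  user    n
4  Pia   94
5  Ivy  245
add column n_x4 = t['n'] * 4:
  user    n  n_x4
4  Pia   94   376
5  Ivy  245   980

980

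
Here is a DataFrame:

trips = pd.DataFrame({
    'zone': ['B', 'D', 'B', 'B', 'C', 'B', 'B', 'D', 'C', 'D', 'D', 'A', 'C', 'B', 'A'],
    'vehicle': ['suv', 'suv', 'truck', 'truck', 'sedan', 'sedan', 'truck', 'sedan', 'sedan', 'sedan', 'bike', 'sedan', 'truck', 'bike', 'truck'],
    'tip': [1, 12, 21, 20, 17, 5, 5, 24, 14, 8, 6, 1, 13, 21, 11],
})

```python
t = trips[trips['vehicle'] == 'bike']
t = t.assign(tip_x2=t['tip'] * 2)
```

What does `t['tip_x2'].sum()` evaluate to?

filter rows where vehicle == 'bike':
   zone vehicle  tip
10    D    bike    6
13    B    bike   21
add column tip_x2 = t['tip'] * 2:
   zone vehicle  tip  tip_x2
10    D    bike    6      12
13    B    bike   21      42

54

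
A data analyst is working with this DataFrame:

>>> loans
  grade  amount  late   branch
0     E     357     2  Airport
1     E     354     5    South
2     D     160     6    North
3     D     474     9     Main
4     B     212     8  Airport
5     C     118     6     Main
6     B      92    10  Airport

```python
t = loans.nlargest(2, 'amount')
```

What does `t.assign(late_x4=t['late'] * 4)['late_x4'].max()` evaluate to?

take 2 rows with largest amount:
  grade  amount  late   branch
3     D     474     9     Main
0     E     357     2  Airport
add column late_x4 = t['late'] * 4:
  grade  amount  late   branch  late_x4
3     D     474     9     Main       36
0     E     357     2  Airport        8

36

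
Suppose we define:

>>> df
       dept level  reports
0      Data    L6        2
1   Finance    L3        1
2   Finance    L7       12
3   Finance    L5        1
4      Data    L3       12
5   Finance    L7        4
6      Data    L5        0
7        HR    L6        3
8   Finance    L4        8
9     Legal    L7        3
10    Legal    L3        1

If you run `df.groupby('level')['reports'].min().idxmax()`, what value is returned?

group by level, min of reports:
level
L3    1
L4    8
L5    0
L6    2
L7    3
Name: reports, dtype: int64
Hence L4.

L4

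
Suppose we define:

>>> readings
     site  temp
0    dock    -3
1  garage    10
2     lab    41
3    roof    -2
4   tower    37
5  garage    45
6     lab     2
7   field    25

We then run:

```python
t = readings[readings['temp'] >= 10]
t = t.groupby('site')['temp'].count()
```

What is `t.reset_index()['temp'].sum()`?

filter rows where temp >= 10:
     site  temp
1  garage    10
2     lab    41
4   tower    37
5  garage    45
7   field    25
group by site, count of temp:
site
field     1
garage    2
lab       1
tower     1
Name: temp, dtype: int64
reset_index():
     site  temp
0   field     1
1  garage     2
2     lab     1
3   tower     1

5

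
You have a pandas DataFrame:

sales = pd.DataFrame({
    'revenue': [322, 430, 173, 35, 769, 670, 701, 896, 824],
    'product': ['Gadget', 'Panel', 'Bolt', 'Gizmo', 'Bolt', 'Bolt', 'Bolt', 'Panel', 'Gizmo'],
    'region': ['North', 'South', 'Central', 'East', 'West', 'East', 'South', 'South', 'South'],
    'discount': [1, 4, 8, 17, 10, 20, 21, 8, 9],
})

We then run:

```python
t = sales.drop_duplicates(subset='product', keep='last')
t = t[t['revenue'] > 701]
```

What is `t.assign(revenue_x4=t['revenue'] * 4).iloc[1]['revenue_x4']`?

3296

drop duplicate product (keep=last):
   revenue product region  discount
0      322  Gadget  North         1
6      701    Bolt  South        21
7      896   Panel  South         8
8      824   Gizmo  South         9
filter rows where revenue > 701:
   revenue product region  discount
7      896   Panel  South         8
8      824   Gizmo  South         9
add column revenue_x4 = t['revenue'] * 4:
   revenue product region  discount  revenue_x4
7      896   Panel  South         8        3584
8      824   Gizmo  South         9        3296
The value at position 1, column 'revenue_x4' is 3296.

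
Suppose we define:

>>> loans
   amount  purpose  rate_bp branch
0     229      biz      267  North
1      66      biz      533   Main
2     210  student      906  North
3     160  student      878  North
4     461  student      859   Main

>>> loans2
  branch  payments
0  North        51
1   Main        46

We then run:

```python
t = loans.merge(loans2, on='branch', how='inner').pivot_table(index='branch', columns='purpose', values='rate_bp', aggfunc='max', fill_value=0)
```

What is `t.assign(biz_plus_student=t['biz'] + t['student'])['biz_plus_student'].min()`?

merge on 'branch' (how='inner') → 5 rows:
   amount  purpose  rate_bp branch  payments
0     229      biz      267  North        51
1      66      biz      533   Main        46
2     210  student      906  North        51
3     160  student      878  North        51
4     461  student      859   Main        46
pivot: rows=branch, cols=purpose, max(rate_bp):
purpose  biz  student
branch               
Main     533      859
North    267      906
add column biz_plus_student = t['biz'] + t['student']:
purpose  biz  student  biz_plus_student
branch                                 
Main     533      859              1392
North    267      906              1173

1173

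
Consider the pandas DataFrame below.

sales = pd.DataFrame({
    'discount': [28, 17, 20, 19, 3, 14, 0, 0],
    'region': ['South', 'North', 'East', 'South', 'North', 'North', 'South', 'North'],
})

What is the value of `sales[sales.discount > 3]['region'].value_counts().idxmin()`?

East

filter rows where discount > 3:
   discount region
0        28  South
1        17  North
2        20   East
3        19  South
5        14  North
value_counts of region:
region
South    2
North    2
East     1
Name: count, dtype: int64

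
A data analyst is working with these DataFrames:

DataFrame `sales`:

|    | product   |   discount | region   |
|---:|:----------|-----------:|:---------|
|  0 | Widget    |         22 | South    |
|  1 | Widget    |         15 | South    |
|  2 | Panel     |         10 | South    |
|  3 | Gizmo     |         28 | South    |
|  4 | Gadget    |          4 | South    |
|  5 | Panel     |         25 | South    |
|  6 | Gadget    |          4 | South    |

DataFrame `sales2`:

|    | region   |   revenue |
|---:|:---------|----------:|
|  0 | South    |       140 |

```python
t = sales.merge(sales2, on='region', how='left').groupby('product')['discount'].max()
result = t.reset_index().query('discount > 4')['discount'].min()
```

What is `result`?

22

merge on 'region' (how='left') → 7 rows:
  product  discount region  revenue
0  Widget        22  South      140
1  Widget        15  South      140
2   Panel        10  South      140
3   Gizmo        28  South      140
4  Gadget         4  South      140
5   Panel        25  South      140
6  Gadget         4  South      140
group by product, max of discount:
product
Gadget     4
Gizmo     28
Panel     25
Widget    22
Name: discount, dtype: int64
reset_index():
  product  discount
0  Gadget         4
1   Gizmo        28
2   Panel        25
3  Widget        22
filter rows where discount > 4:
  product  discount
1   Gizmo        28
2   Panel        25
3  Widget        22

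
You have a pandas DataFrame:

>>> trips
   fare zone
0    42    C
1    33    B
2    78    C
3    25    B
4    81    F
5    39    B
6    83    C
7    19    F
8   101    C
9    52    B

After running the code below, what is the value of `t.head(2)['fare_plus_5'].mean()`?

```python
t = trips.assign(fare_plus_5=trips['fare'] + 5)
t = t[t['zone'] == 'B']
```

add column fare_plus_5 = trips['fare'] + 5:
   fare zone  fare_plus_5
0    42    C           47
1    33    B           38
2    78    C           83
3    25    B           30
4    81    F           86
5    39    B           44
6    83    C           88
7    19    F           24
8   101    C          106
9    52    B           57
filter rows where zone == 'B':
   fare zone  fare_plus_5
1    33    B           38
3    25    B           30
5    39    B           44
9    52    B           57
take first 2 rows:
   fare zone  fare_plus_5
1    33    B           38
3    25    B           30
Finally, mean of column 'fare_plus_5' = 34.0.

34.0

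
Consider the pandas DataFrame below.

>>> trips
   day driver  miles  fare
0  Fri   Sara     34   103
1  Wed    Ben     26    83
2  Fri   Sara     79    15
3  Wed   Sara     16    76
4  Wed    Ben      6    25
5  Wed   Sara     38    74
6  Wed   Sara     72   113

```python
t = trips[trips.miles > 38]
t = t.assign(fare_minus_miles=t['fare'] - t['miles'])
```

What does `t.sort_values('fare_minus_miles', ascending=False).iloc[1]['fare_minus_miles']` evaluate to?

filter rows where miles > 38:
   day driver  miles  fare
2  Fri   Sara     79    15
6  Wed   Sara     72   113
add column fare_minus_miles = t['fare'] - t['miles']:
   day driver  miles  fare  fare_minus_miles
2  Fri   Sara     79    15               -64
6  Wed   Sara     72   113                41
sort by fare_minus_miles descending:
   day driver  miles  fare  fare_minus_miles
6  Wed   Sara     72   113                41
2  Fri   Sara     79    15               -64
The value at position 1, column 'fare_minus_miles' is -64.

-64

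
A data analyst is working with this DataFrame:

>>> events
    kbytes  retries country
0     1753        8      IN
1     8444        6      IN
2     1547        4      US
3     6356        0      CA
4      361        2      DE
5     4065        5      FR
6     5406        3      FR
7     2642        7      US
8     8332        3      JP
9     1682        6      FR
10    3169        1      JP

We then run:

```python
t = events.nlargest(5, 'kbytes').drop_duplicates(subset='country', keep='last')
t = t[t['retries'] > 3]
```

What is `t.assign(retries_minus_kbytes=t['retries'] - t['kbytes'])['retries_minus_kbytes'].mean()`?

-6249.0

take 5 rows with largest kbytes:
   kbytes  retries country
1    8444        6      IN
8    8332        3      JP
3    6356        0      CA
6    5406        3      FR
5    4065        5      FR
drop duplicate country (keep=last):
   kbytes  retries country
1    8444        6      IN
8    8332        3      JP
3    6356        0      CA
5    4065        5      FR
filter rows where retries > 3:
   kbytes  retries country
1    8444        6      IN
5    4065        5      FR
add column retries_minus_kbytes = t['retries'] - t['kbytes']:
   kbytes  retries country  retries_minus_kbytes
1    8444        6      IN                 -8438
5    4065        5      FR                 -4060
So mean() = -6249.0.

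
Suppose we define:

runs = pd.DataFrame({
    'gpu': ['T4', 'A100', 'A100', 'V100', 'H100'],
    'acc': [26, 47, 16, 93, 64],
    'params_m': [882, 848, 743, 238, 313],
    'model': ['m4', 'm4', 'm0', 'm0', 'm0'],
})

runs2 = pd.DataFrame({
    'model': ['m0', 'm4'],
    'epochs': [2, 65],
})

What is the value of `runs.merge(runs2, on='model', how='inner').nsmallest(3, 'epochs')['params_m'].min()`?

238

merge on 'model' (how='inner') → 5 rows:
    gpu  acc  params_m model  epochs
0    T4   26       882    m4      65
1  A100   47       848    m4      65
2  A100   16       743    m0       2
3  V100   93       238    m0       2
4  H100   64       313    m0       2
take 3 rows with smallest epochs:
    gpu  acc  params_m model  epochs
2  A100   16       743    m0       2
3  V100   93       238    m0       2
4  H100   64       313    m0       2
Finally, min of column 'params_m' = 238.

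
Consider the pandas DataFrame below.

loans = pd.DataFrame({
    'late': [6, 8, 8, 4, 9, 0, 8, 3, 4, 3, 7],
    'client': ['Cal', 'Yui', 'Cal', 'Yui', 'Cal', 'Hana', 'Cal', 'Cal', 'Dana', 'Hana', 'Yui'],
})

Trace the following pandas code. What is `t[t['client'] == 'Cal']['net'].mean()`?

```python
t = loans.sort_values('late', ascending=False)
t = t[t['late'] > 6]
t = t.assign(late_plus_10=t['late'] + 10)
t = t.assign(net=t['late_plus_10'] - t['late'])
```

sort by late descending:
    late client
4      9    Cal
1      8    Yui
2      8    Cal
6      8    Cal
10     7    Yui
0      6    Cal
3      4    Yui
8      4   Dana
7      3    Cal
9      3   Hana
5      0   Hana
filter rows where late > 6:
    late client
4      9    Cal
1      8    Yui
2      8    Cal
6      8    Cal
10     7    Yui
add column late_plus_10 = t['late'] + 10:
    late client  late_plus_10
4      9    Cal            19
1      8    Yui            18
2      8    Cal            18
6      8    Cal            18
10     7    Yui            17
add column net = t['late_plus_10'] - t['late']:
    late client  late_plus_10  net
4      9    Cal            19   10
1      8    Yui            18   10
2      8    Cal            18   10
6      8    Cal            18   10
10     7    Yui            17   10
filter rows where client == 'Cal':
   late client  late_plus_10  net
4     9    Cal            19   10
2     8    Cal            18   10
6     8    Cal            18   10
Reading off the mean of column 'net', we get 10.0.

10.0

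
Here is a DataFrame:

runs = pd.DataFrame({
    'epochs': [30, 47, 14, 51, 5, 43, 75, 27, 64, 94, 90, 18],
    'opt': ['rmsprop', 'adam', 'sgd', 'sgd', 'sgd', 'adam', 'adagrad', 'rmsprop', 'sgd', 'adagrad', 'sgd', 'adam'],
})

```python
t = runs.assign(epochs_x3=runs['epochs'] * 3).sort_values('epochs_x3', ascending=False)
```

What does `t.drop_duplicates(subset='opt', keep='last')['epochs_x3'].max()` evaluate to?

add column epochs_x3 = runs['epochs'] * 3:
    epochs      opt  epochs_x3
0       30  rmsprop         90
1       47     adam        141
2       14      sgd         42
3       51      sgd        153
4        5      sgd         15
5       43     adam        129
6       75  adagrad        225
7       27  rmsprop         81
8       64      sgd        192
9       94  adagrad        282
10      90      sgd        270
11      18     adam         54
sort by epochs_x3 descending:
    epochs      opt  epochs_x3
9       94  adagrad        282
10      90      sgd        270
6       75  adagrad        225
8       64      sgd        192
3       51      sgd        153
1       47     adam        141
5       43     adam        129
0       30  rmsprop         90
7       27  rmsprop         81
11      18     adam         54
2       14      sgd         42
4        5      sgd         15
drop duplicate opt (keep=last):
    epochs      opt  epochs_x3
6       75  adagrad        225
7       27  rmsprop         81
11      18     adam         54
4        5      sgd         15

225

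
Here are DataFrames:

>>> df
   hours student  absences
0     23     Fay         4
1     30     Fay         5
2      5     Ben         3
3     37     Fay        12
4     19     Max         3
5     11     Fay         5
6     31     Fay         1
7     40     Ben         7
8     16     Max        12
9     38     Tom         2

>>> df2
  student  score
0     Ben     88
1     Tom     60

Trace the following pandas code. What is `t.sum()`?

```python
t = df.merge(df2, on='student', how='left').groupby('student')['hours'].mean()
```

merge on 'student' (how='left') → 10 rows:
   hours student  absences  score
0     23     Fay         4    NaN
1     30     Fay         5    NaN
2      5     Ben         3   88.0
3     37     Fay        12    NaN
4     19     Max         3    NaN
5     11     Fay         5    NaN
6     31     Fay         1    NaN
7     40     Ben         7   88.0
8     16     Max        12    NaN
9     38     Tom         2   60.0
group by student, mean of hours:
student
Ben    22.5
Fay    26.4
Max    17.5
Tom    38.0
Name: hours, dtype: float64
So sum() = 104.4.

104.4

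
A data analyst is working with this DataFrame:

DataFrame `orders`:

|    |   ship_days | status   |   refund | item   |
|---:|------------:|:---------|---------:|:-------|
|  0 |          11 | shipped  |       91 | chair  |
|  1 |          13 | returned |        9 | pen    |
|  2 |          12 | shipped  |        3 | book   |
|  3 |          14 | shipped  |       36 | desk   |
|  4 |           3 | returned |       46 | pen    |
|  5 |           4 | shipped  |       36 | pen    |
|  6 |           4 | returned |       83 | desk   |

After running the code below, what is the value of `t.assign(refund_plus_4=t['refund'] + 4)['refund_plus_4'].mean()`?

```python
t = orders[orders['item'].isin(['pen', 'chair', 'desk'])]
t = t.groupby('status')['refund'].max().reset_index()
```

91.0

filter rows where item in ['pen', 'chair', 'desk']:
   ship_days    status  refund   item
0         11   shipped      91  chair
1         13  returned       9    pen
3         14   shipped      36   desk
4          3  returned      46    pen
5          4   shipped      36    pen
6          4  returned      83   desk
group by status, max of refund:
status
returned    83
shipped     91
Name: refund, dtype: int64
reset_index():
     status  refund
0  returned      83
1   shipped      91
add column refund_plus_4 = t['refund'] + 4:
     status  refund  refund_plus_4
0  returned      83             87
1   shipped      91             95
The mean of column 'refund_plus_4' is 91.0.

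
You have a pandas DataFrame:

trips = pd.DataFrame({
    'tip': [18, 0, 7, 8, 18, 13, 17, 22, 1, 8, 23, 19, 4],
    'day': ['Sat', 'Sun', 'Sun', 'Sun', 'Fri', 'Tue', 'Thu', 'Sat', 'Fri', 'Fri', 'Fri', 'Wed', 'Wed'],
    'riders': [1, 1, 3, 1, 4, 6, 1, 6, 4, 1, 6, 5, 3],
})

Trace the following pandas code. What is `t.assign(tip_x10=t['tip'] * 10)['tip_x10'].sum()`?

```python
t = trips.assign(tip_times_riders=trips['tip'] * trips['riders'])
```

1580

add column tip_times_riders = trips['tip'] * trips['riders']:
    tip  day  riders  tip_times_riders
0    18  Sat       1                18
1     0  Sun       1                 0
2     7  Sun       3                21
3     8  Sun       1                 8
4    18  Fri       4                72
5    13  Tue       6                78
6    17  Thu       1                17
7    22  Sat       6               132
8     1  Fri       4                 4
9     8  Fri       1                 8
10   23  Fri       6               138
11   19  Wed       5                95
12    4  Wed       3                12
add column tip_x10 = t['tip'] * 10:
    tip  day  riders  tip_times_riders  tip_x10
0    18  Sat       1                18      180
1     0  Sun       1                 0        0
2     7  Sun       3                21       70
3     8  Sun       1                 8       80
4    18  Fri       4                72      180
5    13  Tue       6                78      130
6    17  Thu       1                17      170
7    22  Sat       6               132      220
8     1  Fri       4                 4       10
9     8  Fri       1                 8       80
10   23  Fri       6               138      230
11   19  Wed       5                95      190
12    4  Wed       3                12       40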